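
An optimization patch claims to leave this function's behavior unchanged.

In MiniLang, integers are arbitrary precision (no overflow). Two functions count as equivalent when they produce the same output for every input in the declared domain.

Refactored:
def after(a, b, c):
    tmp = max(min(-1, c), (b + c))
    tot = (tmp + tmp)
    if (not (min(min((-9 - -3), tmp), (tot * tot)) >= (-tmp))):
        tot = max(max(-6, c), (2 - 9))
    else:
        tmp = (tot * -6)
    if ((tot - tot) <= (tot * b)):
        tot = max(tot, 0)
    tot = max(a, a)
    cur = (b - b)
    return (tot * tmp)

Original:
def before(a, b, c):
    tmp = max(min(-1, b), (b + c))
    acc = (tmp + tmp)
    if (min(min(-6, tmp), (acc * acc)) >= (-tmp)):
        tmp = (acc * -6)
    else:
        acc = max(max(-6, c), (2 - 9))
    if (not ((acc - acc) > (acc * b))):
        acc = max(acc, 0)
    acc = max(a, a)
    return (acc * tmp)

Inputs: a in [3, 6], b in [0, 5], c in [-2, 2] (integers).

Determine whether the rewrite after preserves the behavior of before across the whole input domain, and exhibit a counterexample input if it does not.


The rewrite breaks on a=3, b=0, c=-2, where the results are -3 and -6.
before: tmp becomes -1; next acc becomes -2; next (min(min(-6, tmp), (acc * acc)) >= (-tmp)) evaluates to false; next acc becomes -2; next (not ((acc - acc) > (acc * b))) evaluates to true; next acc becomes 0; next acc becomes 3; next final value -3
after: tmp becomes -2; next tot becomes -4; next (not (min(min((-9 - -3), tmp), (tot * tot)) >= (-tmp))) evaluates to true; next tot becomes -2; next ((tot - tot) <= (tot * b)) evaluates to true; next tot becomes 0; next tot becomes 3; next cur becomes 0; next final value -6
verdict: not equivalent; witness: a=3, b=0, c=-2


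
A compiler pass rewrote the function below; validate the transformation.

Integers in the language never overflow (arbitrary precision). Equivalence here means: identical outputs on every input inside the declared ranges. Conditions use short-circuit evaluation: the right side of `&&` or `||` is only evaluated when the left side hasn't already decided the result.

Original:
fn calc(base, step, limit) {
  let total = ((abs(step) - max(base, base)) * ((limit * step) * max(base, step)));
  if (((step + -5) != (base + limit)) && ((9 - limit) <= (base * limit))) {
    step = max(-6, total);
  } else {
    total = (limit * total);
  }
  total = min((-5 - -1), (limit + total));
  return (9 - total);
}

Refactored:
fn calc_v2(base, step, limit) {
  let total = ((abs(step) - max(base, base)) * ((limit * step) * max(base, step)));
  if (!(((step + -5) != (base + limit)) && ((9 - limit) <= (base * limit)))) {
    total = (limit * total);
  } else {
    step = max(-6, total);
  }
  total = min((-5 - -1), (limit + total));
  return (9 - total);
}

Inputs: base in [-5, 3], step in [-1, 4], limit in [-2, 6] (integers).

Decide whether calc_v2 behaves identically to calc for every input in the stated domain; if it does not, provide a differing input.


Behavior is preserved: although boolean connective usage differs, the outputs never diverge.
Tracing base=3, step=4, limit=2: calc: total = 32; (((step + -5) != (base + limit)) && ((9 - limit) <= (base * limit))) -> false; total = 64; total = -4; return 13 | calc_v2: total = 32; (!(((step + -5) != (base + limit)) && ((9 - limit) <= (base * limit)))) -> true; total = 64; total = -4; return 13 — matching result 13.
Sweeping the whole domain (486 inputs) finds no disagreement.
verdict: equivalent


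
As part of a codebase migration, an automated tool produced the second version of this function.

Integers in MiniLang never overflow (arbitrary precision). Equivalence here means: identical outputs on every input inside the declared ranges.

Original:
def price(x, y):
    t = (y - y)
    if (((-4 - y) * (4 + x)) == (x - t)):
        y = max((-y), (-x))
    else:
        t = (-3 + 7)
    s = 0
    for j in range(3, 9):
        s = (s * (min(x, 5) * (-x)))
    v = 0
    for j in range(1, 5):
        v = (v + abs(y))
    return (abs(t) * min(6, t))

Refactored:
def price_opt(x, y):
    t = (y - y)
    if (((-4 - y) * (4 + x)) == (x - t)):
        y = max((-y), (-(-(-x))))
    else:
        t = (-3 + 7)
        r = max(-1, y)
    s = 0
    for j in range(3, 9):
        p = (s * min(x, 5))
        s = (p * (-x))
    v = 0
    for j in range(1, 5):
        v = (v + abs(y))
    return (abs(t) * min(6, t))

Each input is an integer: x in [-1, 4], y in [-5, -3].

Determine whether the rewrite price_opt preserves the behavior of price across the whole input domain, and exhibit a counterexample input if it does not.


This is a faithful refactor — constant usage differs; also statement counts differ; also local variable names differ; also min/max/abs usage differs, but the computed results match everywhere.
As a probe, take x=4, y=-5: price runs t := 0 | (((-4 - y) * (4 + x)) == (x - t)): false | t := 4 | s := 0 | iter j=3: | s := 0 | iter j=4: | s := 0 | iter j=5: | s := 0 | iter j=6: | s := 0 | iter j=7: | s := 0 | iter j=8: | s := 0 | v := 0 | iter j=1: | v := 5 | iter j=2: | v := 10 | iter j=3: | v := 15 | iter j=4: | v := 20 | result 16; price_opt runs t := 0 | (((-4 - y) * (4 + x)) == (x - t)): false | t := 4 | r := -1 | s := 0 | iter j=3: | p := 0 | s := 0 | iter j=4: | p := 0 | s := 0 | iter j=5: | p := 0 | s := 0 | iter j=6: | p := 0 | s := 0 | iter j=7: | p := 0 | s := 0 | iter j=8: | p := 0 | s := 0 | v := 0 | iter j=1: | v := 5 | iter j=2: | v := 10 | iter j=3: | v := 15 | iter j=4: | v := 20 | result 16; both end at 16.
An exhaustive pass over the 18 declared inputs shows identical outputs.
verdict: equivalent


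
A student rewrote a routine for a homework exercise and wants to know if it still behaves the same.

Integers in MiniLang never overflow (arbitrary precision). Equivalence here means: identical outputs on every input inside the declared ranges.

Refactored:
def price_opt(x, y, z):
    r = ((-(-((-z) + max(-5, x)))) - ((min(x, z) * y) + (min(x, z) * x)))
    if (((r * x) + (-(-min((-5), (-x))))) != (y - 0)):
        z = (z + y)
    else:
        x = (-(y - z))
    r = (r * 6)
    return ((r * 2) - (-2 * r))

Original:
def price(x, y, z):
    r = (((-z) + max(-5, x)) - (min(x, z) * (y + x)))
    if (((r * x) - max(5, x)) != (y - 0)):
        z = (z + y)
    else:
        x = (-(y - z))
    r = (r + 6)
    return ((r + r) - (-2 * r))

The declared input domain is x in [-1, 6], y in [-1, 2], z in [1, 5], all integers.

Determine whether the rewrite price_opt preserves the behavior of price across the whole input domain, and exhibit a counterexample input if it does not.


x=-1, y=-1, z=1 yields 8 from price but -96 from price_opt.
verdict: not equivalent; witness: x=-1, y=-1, z=1


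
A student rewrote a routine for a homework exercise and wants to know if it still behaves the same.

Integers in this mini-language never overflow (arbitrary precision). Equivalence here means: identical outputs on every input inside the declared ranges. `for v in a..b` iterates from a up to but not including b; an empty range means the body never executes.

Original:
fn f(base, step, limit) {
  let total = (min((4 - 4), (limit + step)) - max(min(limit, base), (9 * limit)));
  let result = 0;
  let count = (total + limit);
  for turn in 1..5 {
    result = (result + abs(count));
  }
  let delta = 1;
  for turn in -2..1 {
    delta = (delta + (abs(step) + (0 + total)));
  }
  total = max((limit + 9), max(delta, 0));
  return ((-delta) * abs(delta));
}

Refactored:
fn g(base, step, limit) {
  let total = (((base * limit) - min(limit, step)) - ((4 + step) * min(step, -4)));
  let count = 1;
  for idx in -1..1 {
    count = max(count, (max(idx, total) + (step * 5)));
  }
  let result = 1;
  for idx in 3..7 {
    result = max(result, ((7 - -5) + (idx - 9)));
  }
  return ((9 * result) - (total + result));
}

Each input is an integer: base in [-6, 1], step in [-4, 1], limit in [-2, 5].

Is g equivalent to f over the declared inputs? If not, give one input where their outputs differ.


Try base=-6, step=-4, limit=-2.
f: total := 0 | result := 0 | count := -2 | iter turn=1: | result := 2 | iter turn=2: | result := 4 | iter turn=3: | result := 6 | iter turn=4: | result := 8 | delta := 1 | iter turn=-2: | delta := 5 | iter turn=-1: | delta := 9 | iter turn=0: | delta := 13 | total := 13 | result -169
g: total := 16 | count := 1 | iter idx=-1: | count := 1 | iter idx=0: | count := 1 | result := 1 | iter idx=3: | result := 6 | iter idx=4: | result := 7 | iter idx=5: | result := 8 | iter idx=6: | result := 9 | result 56
-169 != 56, so the rewrite changes behavior.
verdict: not equivalent; witness: base=-6, step=-4, limit=-2


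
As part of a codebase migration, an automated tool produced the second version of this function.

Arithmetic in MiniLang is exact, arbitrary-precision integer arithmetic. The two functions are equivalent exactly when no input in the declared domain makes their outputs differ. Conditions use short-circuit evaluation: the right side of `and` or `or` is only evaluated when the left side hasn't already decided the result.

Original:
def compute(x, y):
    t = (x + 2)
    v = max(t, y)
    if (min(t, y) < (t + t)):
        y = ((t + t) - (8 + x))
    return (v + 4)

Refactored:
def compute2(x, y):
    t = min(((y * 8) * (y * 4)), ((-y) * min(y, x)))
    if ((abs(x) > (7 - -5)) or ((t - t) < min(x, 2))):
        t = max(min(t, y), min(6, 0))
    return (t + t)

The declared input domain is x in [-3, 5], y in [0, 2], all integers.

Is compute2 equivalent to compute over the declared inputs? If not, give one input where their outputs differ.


Input x=-3, y=0: 4 from compute versus 0 from compute2.
verdict: not equivalent; witness: x=-3, y=0


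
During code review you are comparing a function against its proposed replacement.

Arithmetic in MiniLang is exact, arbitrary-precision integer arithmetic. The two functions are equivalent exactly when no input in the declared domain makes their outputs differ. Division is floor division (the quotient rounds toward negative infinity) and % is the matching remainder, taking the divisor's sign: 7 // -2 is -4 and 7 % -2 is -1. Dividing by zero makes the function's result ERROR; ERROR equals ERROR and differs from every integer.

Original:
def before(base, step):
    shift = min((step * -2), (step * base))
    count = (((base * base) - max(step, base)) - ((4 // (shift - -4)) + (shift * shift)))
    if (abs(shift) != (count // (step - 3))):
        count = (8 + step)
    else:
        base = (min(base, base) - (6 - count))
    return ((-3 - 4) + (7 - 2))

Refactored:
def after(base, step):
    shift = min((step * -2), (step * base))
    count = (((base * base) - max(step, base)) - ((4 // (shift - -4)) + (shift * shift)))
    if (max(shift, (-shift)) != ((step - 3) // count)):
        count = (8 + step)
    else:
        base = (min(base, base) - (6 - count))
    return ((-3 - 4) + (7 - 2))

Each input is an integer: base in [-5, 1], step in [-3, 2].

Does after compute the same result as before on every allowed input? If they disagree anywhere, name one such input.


Try base=-1, step=0.
before: shift = 0; count = 0; (abs(shift) != (count // (step - 3))) -> false; base = -7; return -2
after: shift = 0; count = 0; division by zero -> ERROR
-2 != ERROR, so the rewrite changes behavior.
verdict: not equivalent; witness: base=-1, step=0


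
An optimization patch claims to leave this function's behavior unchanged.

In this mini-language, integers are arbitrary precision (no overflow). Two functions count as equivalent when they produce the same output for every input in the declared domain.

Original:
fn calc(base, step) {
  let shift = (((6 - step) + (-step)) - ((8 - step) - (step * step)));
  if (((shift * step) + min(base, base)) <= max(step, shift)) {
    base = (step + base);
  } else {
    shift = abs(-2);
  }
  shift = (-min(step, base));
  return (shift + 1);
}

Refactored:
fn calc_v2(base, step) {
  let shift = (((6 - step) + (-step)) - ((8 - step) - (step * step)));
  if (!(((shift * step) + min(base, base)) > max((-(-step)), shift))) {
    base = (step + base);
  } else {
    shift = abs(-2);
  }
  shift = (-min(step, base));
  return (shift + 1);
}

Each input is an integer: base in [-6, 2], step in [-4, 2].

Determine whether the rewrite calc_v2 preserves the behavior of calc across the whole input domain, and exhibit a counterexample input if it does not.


Side by side, the visible changes include: boolean connective usage differs, comparison usage differs.
One worked example (base=-6, step=-1) — calc: shift = 0; (((shift * step) + min(base, base)) <= max(step, shift)) -> true; base = -7; shift = 7; return 8; calc_v2: shift = 0; (!(((shift * step) + min(base, base)) > max((-(-step)), shift))) -> true; base = -7; shift = 7; return 8; agreement on 8.
Across all 63 domain points the two functions coincide.
verdict: equivalent


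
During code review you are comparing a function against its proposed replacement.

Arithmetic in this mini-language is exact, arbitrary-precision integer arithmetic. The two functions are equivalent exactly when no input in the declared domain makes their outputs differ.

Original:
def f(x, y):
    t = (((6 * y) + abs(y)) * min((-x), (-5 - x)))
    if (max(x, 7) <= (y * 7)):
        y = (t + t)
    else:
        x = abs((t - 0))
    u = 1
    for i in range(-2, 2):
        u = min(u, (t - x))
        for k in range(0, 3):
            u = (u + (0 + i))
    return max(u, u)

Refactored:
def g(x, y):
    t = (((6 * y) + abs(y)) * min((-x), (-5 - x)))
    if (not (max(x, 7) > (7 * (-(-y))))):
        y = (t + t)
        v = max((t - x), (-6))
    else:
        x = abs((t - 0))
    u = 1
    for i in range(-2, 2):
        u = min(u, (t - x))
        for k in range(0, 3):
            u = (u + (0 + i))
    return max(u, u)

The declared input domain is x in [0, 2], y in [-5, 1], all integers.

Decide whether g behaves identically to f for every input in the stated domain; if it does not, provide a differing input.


The two versions differ — the changes include arithmetic usage differs; and local variable names differ; and min/max/abs usage differs; and comparison usage differs; and constant usage differs; and statement counts differ; and boolean connective usage differs.
Tracing x=1, y=-2: f: t = 60; (max(x, 7) <= (y * 7)) -> false; x = 60; u = 1; [i=-2]; u = 0; [k=0]; u = -2; [k=1]; u = -4; [k=2]; u = -6; [i=-1]; u = -6; [k=0]; u = -7; [k=1]; u = -8; [k=2]; u = -9; [i=0]; u = -9; [k=0]; u = -9; [k=1]; u = -9; [k=2]; u = -9; [i=1]; u = -9; [k=0]; u = -8; [k=1]; u = -7; [k=2]; u = -6; return -6 | g: t = 60; (not (max(x, 7) > (7 * (-(-y))))) -> false; x = 60; u = 1; [i=-2]; u = 0; [k=0]; u = -2; [k=1]; u = -4; [k=2]; u = -6; [i=-1]; u = -6; [k=0]; u = -7; [k=1]; u = -8; [k=2]; u = -9; [i=0]; u = -9; [k=0]; u = -9; [k=1]; u = -9; [k=2]; u = -9; [i=1]; u = -9; [k=0]; u = -8; [k=1]; u = -7; [k=2]; u = -6; return -6 — matching result -6.
An exhaustive pass over the 21 declared inputs shows identical outputs.
verdict: equivalent


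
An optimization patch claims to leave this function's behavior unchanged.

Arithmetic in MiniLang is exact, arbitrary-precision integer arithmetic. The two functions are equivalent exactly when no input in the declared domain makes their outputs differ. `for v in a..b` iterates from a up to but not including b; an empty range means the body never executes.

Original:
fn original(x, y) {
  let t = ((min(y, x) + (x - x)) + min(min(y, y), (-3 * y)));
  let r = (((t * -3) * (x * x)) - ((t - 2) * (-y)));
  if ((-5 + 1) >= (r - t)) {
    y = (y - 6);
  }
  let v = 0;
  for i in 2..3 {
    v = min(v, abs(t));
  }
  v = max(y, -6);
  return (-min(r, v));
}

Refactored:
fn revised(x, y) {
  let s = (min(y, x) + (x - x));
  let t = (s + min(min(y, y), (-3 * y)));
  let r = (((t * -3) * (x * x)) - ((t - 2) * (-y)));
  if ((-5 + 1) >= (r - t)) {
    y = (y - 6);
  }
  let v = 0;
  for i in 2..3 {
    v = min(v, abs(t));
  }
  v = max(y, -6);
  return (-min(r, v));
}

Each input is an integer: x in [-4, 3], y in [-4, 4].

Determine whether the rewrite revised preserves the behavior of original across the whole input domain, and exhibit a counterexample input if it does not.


Behavior is preserved: although local variable names differ, and statement counts differ, the outputs never diverge.
Tracing x=-2, y=-3: original: t = -6; r = 96; ((-5 + 1) >= (r - t)) -> false; v = 0; [i=2]; v = 0; v = -3; return 3 | revised: s = -3; t = -6; r = 96; ((-5 + 1) >= (r - t)) -> false; v = 0; [i=2]; v = 0; v = -3; return 3 — matching result 3.
Every one of the 72 inputs gives matching results.
verdict: equivalent


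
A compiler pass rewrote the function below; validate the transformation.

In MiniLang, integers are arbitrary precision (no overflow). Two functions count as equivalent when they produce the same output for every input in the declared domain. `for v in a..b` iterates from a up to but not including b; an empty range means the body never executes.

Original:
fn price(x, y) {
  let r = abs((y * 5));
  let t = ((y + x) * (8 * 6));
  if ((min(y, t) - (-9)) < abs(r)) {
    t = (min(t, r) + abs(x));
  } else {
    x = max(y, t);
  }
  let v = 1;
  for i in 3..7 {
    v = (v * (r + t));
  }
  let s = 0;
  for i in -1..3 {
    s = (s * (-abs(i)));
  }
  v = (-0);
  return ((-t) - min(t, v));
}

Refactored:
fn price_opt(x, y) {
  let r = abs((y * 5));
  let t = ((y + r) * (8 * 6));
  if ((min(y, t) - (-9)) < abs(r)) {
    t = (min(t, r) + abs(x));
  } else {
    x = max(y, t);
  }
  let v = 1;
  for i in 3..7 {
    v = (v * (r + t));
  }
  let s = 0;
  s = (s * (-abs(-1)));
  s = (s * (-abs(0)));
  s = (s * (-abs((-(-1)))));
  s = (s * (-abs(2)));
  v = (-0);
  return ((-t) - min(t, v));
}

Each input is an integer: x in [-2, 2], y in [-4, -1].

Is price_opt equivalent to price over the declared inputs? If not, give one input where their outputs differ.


Run the pair on x=-2, y=-4.
price: r becomes 20; next t becomes -288; next ((min(y, t) - (-9)) < abs(r)) evaluates to true; next t becomes -286; next v becomes 1; next at i=3:; next v becomes -266; next at i=4:; next v becomes 70756; next at i=5:; next v becomes -18821096; next at i=6:; next v becomes 5006411536; next s becomes 0; next at i=-1:; next s becomes 0; next at i=0:; next s becomes 0; next at i=1:; next s becomes 0; next at i=2:; next s becomes 0; next v becomes 0; next final value 572
price_opt: r becomes 20; next t becomes 768; next ((min(y, t) - (-9)) < abs(r)) evaluates to true; next t becomes 22; next v becomes 1; next at i=3:; next v becomes 42; next at i=4:; next v becomes 1764; next at i=5:; next v becomes 74088; next at i=6:; next v becomes 3111696; next s becomes 0; next s becomes 0; next s becomes 0; next s becomes 0; next s becomes 0; next v becomes 0; next final value -22
572 != -22, so the rewrite changes behavior.
verdict: not equivalent; witness: x=-2, y=-4


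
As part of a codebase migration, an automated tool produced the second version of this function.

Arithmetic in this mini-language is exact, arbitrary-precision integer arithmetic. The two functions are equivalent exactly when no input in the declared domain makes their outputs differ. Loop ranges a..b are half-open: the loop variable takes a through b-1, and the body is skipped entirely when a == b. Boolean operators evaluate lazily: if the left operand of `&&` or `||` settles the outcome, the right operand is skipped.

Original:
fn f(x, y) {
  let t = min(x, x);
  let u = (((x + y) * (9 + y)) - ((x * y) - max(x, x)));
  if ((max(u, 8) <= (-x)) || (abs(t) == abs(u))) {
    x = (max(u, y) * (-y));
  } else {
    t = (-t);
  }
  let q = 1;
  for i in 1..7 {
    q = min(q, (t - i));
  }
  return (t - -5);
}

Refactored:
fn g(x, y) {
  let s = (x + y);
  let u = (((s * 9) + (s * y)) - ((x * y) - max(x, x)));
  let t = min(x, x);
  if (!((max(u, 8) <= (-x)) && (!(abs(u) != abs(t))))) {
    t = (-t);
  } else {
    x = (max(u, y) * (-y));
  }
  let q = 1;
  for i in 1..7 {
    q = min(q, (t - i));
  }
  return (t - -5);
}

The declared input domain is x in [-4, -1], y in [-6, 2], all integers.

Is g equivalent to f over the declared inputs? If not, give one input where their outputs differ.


Run the pair on x=-2, y=2.
f: t=-2, then u=2, then ((max(u, 8) <= (-x)) || (abs(t) == abs(u))) is true, then x=-4, then q=1, then (i=1), then q=-3, then (i=2), then q=-4, then (i=3), then q=-5, then (i=4), then q=-6, then (i=5), then q=-7, then (i=6), then q=-8, then returns 3
g: s=0, then u=2, then t=-2, then (!((max(u, 8) <= (-x)) && (!(abs(u) != abs(t))))) is true, then t=2, then q=1, then (i=1), then q=1, then (i=2), then q=0, then (i=3), then q=-1, then (i=4), then q=-2, then (i=5), then q=-3, then (i=6), then q=-4, then returns 7
3 vs 7 — the two versions disagree here.
verdict: not equivalent; witness: x=-2, y=2


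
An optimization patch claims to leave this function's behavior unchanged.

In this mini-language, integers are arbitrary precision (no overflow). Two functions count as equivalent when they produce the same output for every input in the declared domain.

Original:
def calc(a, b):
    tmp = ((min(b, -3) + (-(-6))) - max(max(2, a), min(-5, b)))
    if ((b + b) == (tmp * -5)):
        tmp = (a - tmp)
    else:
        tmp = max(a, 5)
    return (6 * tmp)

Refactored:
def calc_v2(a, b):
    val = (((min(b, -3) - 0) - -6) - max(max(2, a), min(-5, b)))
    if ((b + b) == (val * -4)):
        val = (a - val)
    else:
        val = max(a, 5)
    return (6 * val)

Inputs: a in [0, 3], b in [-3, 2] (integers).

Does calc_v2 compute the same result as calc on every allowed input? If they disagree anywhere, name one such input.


These are not equivalent — on a=0, b=-2 the outputs split (30 vs -6).
calc: tmp becomes 1; next ((b + b) == (tmp * -5)) evaluates to false; next tmp becomes 5; next final value 30
calc_v2: val becomes 1; next ((b + b) == (val * -4)) evaluates to true; next val becomes -1; next final value -6
verdict: not equivalent; witness: a=0, b=-2


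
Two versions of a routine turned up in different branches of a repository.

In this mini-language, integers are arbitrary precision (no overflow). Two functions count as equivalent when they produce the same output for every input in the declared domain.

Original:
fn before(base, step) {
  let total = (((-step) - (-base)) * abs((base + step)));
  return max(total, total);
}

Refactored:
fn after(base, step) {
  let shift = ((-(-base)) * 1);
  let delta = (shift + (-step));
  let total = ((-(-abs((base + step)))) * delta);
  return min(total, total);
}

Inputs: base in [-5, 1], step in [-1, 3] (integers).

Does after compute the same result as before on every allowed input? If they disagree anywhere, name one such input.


The edit looks behavioral (`max(total, total)` became `min(total, total)`), but over these ranges it never changes the outcome.
Spot check at base=1, step=3 — before: total becomes -8; next final value -8. after: shift becomes 1; next delta becomes -2; next total becomes -8; next final value -8. Both give -8.
An exhaustive pass over the 35 declared inputs shows identical outputs.
verdict: equivalent


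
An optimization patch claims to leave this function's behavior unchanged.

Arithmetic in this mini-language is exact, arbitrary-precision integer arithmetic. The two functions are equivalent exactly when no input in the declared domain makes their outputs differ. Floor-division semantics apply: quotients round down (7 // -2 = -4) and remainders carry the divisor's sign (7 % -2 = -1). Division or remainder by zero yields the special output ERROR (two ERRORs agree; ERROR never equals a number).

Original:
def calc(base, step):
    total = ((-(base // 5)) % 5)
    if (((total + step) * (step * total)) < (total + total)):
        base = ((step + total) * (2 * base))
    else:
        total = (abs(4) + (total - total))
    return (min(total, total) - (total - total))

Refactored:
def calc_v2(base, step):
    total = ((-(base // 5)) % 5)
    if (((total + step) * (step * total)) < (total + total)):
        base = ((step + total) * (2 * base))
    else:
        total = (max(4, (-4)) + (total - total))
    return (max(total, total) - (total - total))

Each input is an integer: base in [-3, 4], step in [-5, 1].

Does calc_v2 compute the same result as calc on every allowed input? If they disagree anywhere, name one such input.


The suspicious edit (`min(total, total)` became `max(total, total)`) never changes the result for any input inside the declared domain.
Tracing base=1, step=-5: calc: total becomes 0; next (((total + step) * (step * total)) < (total + total)) evaluates to false; next total becomes 4; next final value 4 | calc_v2: total becomes 0; next (((total + step) * (step * total)) < (total + total)) evaluates to false; next total becomes 4; next final value 4 — matching result 4.
Sweeping the whole domain (56 inputs) finds no disagreement.
verdict: equivalent


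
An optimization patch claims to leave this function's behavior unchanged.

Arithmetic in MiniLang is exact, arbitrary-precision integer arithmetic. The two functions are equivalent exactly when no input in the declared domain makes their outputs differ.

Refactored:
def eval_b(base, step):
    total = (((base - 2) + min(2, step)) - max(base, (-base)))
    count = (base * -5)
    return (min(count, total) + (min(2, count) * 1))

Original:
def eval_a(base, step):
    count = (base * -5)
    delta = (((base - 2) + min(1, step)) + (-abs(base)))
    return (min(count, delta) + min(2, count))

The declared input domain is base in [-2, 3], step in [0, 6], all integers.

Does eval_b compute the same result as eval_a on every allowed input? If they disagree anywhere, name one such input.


Evaluate both at base=-2, step=2.
eval_a: count=10, then delta=-5, then returns -3
eval_b: total=-4, then count=10, then returns -2
-3 against -2: the behavior changed.
verdict: not equivalent; witness: base=-2, step=2


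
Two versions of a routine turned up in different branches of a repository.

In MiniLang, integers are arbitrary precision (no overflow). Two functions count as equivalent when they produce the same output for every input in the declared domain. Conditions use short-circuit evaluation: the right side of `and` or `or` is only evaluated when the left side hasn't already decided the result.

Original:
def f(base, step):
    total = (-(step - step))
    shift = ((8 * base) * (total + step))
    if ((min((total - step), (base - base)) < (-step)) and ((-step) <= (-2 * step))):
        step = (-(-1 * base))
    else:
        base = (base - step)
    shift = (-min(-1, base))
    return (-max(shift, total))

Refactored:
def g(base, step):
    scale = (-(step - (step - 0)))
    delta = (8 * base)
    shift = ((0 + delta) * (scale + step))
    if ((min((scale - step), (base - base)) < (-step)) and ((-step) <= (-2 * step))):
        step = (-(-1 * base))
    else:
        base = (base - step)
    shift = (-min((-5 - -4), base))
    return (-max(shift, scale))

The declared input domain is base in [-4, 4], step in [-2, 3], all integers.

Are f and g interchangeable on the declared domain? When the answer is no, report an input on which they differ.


Comparing the listings, the differences include: arithmetic usage differs, and constant usage differs, and statement counts differ, and local variable names differ.
As a probe, take base=3, step=-1: f runs total := 0 | shift := -24 | ((min((total - step), (base - base)) < (-step)) and ((-step) <= (-2 * step))): true | step := 3 | shift := 1 | result -1; g runs scale := 0 | delta := 24 | shift := -24 | ((min((scale - step), (base - base)) < (-step)) and ((-step) <= (-2 * step))): true | step := 3 | shift := 1 | result -1; both end at -1.
Across all 54 domain points the two functions coincide.
verdict: equivalent


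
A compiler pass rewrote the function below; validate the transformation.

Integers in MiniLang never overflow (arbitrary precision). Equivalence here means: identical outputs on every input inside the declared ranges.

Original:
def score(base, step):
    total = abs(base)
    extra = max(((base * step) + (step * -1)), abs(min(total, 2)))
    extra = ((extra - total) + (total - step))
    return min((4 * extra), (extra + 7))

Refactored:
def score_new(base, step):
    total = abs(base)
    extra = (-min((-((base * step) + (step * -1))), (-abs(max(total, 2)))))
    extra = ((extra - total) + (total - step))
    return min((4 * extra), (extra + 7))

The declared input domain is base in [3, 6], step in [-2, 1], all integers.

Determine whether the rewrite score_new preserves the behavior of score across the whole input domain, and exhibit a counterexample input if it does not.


Evaluate both at base=3, step=-2.
score: total=3, then extra=2, then extra=4, then returns 11
score_new: total=3, then extra=3, then extra=5, then returns 12
11 vs 12 — the two versions disagree here.
verdict: not equivalent; witness: base=3, step=-2


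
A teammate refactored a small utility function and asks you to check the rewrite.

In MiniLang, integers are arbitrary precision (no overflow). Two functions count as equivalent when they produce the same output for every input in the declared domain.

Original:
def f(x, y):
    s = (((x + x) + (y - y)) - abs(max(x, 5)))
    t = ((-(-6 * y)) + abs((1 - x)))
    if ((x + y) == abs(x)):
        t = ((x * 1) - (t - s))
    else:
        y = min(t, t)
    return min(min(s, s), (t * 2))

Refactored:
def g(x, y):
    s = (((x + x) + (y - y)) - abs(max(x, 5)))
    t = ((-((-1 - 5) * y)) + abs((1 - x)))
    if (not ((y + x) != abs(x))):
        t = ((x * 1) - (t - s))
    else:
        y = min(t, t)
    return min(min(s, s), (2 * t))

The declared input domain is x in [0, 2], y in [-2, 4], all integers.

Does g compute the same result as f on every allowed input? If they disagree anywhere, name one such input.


Behavior is preserved: although arithmetic usage differs; also constant usage differs; also comparison usage differs; also boolean connective usage differs, the outputs never diverge.
One worked example (x=2, y=0) — f: s=-1, then t=1, then ((x + y) == abs(x)) is true, then t=0, then returns -1; g: s=-1, then t=1, then (not ((y + x) != abs(x))) is true, then t=0, then returns -1; agreement on -1.
Every one of the 21 inputs gives matching results.
verdict: equivalent


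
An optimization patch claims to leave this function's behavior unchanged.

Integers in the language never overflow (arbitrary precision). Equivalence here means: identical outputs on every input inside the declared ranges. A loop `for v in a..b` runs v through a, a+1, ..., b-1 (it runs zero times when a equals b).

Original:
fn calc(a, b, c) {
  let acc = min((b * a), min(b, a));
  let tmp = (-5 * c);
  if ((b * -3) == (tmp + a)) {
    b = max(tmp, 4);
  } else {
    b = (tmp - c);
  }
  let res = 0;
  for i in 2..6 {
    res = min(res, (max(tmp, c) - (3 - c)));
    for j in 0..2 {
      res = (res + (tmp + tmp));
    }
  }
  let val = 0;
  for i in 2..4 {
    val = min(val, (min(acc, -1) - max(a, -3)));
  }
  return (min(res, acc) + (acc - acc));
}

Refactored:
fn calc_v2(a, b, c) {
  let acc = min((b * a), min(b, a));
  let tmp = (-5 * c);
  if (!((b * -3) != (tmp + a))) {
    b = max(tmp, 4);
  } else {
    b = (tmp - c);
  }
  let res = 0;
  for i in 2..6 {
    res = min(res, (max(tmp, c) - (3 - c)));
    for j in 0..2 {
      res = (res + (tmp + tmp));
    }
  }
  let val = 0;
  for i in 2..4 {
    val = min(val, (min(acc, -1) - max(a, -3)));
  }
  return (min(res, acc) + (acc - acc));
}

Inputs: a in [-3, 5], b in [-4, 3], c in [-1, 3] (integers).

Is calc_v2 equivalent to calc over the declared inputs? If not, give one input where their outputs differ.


This is a faithful refactor — boolean connective usage differs; and comparison usage differs, but the computed results match everywhere.
As a probe, take a=3, b=1, c=2: calc runs acc = 1; tmp = -10; ((b * -3) == (tmp + a)) -> false; b = -12; res = 0; [i=2]; res = 0; [j=0]; res = -20; [j=1]; res = -40; [i=3]; res = -40; [j=0]; res = -60; [j=1]; res = -80; [i=4]; res = -80; [j=0]; res = -100; [j=1]; res = -120; [i=5]; res = -120; [j=0]; res = -140; [j=1]; res = -160; val = 0; [i=2]; val = -4; [i=3]; val = -4; return -160; calc_v2 runs acc = 1; tmp = -10; (!((b * -3) != (tmp + a))) -> false; b = -12; res = 0; [i=2]; res = 0; [j=0]; res = -20; [j=1]; res = -40; [i=3]; res = -40; [j=0]; res = -60; [j=1]; res = -80; [i=4]; res = -80; [j=0]; res = -100; [j=1]; res = -120; [i=5]; res = -120; [j=0]; res = -140; [j=1]; res = -160; val = 0; [i=2]; val = -4; [i=3]; val = -4; return -160; both end at -160.
Sweeping the whole domain (360 inputs) finds no disagreement.
verdict: equivalent


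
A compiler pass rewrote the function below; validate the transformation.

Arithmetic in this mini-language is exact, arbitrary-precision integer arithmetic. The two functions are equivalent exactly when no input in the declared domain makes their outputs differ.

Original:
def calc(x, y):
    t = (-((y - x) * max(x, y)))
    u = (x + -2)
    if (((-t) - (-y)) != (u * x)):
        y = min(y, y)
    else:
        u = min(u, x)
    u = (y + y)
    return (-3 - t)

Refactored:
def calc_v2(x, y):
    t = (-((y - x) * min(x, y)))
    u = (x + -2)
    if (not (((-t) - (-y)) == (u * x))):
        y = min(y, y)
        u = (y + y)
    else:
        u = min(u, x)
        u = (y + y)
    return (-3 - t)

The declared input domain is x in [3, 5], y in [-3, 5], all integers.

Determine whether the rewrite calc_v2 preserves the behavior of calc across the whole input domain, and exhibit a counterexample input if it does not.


Run the pair on x=3, y=-3.
calc: t becomes 18; next u becomes 1; next (((-t) - (-y)) != (u * x)) evaluates to true; next y becomes -3; next u becomes -6; next final value -21
calc_v2: t becomes -18; next u becomes 1; next (not (((-t) - (-y)) == (u * x))) evaluates to true; next y becomes -3; next u becomes -6; next final value 15
-21 vs 15 — the two versions disagree here.
verdict: not equivalent; witness: x=3, y=-3


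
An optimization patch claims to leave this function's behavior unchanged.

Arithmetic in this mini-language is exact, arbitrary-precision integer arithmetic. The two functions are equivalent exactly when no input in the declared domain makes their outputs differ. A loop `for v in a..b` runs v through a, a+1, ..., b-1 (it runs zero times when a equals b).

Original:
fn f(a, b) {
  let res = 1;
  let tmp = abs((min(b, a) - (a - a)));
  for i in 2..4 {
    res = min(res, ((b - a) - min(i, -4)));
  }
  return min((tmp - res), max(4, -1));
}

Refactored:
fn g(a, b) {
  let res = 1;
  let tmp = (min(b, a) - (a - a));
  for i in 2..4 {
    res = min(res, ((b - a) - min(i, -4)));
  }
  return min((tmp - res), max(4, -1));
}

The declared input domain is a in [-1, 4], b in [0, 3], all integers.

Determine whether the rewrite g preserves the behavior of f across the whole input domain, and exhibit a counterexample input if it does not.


Consider the input a=-1, b=0.
f: res := 1 | tmp := 1 | iter i=2: | res := 1 | iter i=3: | res := 1 | result 0
g: res := 1 | tmp := -1 | iter i=2: | res := 1 | iter i=3: | res := 1 | result -2
0 and -2 differ, so these are not the same function on this domain.
verdict: not equivalent; witness: a=-1, b=0


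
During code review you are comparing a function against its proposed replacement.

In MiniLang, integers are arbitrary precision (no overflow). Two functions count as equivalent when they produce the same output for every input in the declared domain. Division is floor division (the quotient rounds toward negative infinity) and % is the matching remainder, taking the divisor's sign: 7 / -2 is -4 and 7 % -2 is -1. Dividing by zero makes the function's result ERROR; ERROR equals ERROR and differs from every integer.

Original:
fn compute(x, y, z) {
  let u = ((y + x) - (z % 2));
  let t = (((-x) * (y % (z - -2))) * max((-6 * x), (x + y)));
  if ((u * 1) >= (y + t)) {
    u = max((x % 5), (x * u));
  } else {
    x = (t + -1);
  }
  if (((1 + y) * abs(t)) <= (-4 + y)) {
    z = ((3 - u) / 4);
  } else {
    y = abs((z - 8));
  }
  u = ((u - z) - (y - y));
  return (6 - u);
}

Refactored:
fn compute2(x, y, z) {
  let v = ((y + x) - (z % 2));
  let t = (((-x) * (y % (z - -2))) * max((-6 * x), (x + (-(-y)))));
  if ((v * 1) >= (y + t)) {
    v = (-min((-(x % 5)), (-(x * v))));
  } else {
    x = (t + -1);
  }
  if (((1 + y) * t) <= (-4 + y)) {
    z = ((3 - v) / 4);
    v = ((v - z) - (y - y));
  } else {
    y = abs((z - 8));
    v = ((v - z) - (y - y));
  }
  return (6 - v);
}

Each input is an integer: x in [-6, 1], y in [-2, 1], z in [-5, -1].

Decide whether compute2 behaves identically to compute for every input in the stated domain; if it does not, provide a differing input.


Run the pair on x=-6, y=-2, z=-5.
compute: u becomes -9; next t becomes -432; next ((u * 1) >= (y + t)) evaluates to true; next u becomes 54; next (((1 + y) * abs(t)) <= (-4 + y)) evaluates to true; next z becomes -13; next u becomes 67; next final value -61
compute2: v becomes -9; next t becomes -432; next ((v * 1) >= (y + t)) evaluates to true; next v becomes 54; next (((1 + y) * t) <= (-4 + y)) evaluates to false; next y becomes 13; next v becomes 59; next final value -53
-61 and -53 differ, so these are not the same function on this domain.
verdict: not equivalent; witness: x=-6, y=-2, z=-5


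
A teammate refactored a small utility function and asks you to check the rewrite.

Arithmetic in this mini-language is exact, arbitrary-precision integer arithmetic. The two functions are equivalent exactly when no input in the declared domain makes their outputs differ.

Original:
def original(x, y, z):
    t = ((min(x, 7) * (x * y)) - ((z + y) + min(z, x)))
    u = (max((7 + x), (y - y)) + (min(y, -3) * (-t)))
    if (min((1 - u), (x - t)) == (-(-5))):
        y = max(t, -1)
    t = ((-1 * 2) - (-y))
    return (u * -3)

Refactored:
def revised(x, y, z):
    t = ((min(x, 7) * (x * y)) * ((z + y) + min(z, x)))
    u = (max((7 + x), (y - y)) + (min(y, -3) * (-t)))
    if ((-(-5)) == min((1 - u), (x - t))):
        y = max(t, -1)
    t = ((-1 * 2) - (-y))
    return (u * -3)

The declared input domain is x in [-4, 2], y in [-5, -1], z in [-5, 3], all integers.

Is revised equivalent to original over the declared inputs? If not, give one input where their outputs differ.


These are not equivalent — on x=-4, y=-5, z=-5 the outputs split (966 vs -18009).
original: t = -65; u = -322; (min((1 - u), (x - t)) == (-(-5))) -> false; t = -7; return 966
revised: t = 1200; u = 6003; ((-(-5)) == min((1 - u), (x - t))) -> false; t = -7; return -18009
verdict: not equivalent; witness: x=-4, y=-5, z=-5


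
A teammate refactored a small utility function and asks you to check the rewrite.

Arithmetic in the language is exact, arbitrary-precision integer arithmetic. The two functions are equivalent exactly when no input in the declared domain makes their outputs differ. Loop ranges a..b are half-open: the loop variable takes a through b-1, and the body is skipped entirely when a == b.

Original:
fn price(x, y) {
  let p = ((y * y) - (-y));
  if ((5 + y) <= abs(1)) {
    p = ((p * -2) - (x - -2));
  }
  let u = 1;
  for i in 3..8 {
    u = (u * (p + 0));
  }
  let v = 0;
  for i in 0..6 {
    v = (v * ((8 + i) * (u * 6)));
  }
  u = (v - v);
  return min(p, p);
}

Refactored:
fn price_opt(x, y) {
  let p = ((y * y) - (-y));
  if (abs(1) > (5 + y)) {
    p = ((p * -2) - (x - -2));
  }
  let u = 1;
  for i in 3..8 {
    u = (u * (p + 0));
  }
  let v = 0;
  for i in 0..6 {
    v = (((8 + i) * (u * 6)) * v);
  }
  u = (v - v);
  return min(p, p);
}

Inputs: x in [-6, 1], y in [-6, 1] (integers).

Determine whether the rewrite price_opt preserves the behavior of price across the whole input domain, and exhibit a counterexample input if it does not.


Run the pair on x=-6, y=-4.
price: p becomes 12; next ((5 + y) <= abs(1)) evaluates to true; next p becomes -20; next u becomes 1; next at i=3:; next u becomes -20; next at i=4:; next u becomes 400; next at i=5:; next u becomes -8000; next at i=6:; next u becomes 160000; next at i=7:; next u becomes -3200000; next v becomes 0; next at i=0:; next v becomes 0; next at i=1:; next v becomes 0; next at i=2:; next v becomes 0; next at i=3:; next v becomes 0; next at i=4:; next v becomes 0; next at i=5:; next v becomes 0; next u becomes 0; next final value -20
price_opt: p becomes 12; next (abs(1) > (5 + y)) evaluates to false; next u becomes 1; next at i=3:; next u becomes 12; next at i=4:; next u becomes 144; next at i=5:; next u becomes 1728; next at i=6:; next u becomes 20736; next at i=7:; next u becomes 248832; next v becomes 0; next at i=0:; next v becomes 0; next at i=1:; next v becomes 0; next at i=2:; next v becomes 0; next at i=3:; next v becomes 0; next at i=4:; next v becomes 0; next at i=5:; next v becomes 0; next u becomes 0; next final value 12
-20 != 12, so the rewrite changes behavior.
verdict: not equivalent; witness: x=-6, y=-4
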